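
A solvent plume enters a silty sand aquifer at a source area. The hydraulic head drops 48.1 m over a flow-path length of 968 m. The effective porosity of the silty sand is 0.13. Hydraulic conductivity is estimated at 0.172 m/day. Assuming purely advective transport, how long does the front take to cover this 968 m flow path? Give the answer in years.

40.3

Hydraulic gradient i = Δh / L = 48.1 / 968 = 0.04969.
Darcy flux q = K · i = 0.1720 × 0.04969 = 0.008547 m/day.
Seepage velocity v = q / n_e = 0.008547 / 0.13 = 0.06574 m/day.
Travel time t = L / v = 968 / 0.06574 = 14724 days = 40.31 years.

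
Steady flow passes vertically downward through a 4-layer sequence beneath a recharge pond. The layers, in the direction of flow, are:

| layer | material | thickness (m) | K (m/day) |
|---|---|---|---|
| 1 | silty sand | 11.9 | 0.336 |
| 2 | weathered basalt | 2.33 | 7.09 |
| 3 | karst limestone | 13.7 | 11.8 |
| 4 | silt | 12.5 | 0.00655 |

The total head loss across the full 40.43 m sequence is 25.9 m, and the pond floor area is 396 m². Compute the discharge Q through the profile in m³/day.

5.27

Flow is perpendicular to layering, so the layers act in series and the equivalent K is the thickness-weighted harmonic mean.
Total thickness L = 11.9 + 2.33 + 13.7 + 12.5 = 40.43 m.
Σ(b_i/K_i) = 11.9/0.336 + 2.33/7.09 + 13.7/11.8 + 12.5/0.00655 = 1945 d.
K_eq = L / Σ(b_i/K_i) = 40.43 / 1945 = 0.02078 m/day.
Q = K_eq · A · (Δh/L) = 0.02078 × 396 × (25.9/40.43) = 5.272 m³/day.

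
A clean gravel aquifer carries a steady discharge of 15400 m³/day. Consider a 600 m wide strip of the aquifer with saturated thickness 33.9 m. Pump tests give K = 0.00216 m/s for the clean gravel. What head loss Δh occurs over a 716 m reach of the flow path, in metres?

Convert K: 0.00216 m/s × 86400 = 186.6 m/day.
Cross-sectional area A = 600 × 33.9 = 20340 m².
From Q = K·A·i, i = Q / (K·A) = 15400 / (186.6 × 20340) = 0.004057.
Head loss Δh = i · L = 0.004057 × 716 = 2.905 m.

2.90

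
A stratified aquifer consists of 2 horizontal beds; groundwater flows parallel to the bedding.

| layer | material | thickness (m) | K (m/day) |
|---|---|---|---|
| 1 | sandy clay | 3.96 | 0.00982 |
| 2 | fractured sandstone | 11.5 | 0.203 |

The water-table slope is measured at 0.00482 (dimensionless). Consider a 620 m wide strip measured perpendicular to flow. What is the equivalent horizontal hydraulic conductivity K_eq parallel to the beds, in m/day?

0.154

Flow is parallel to layering, so each bed carries its own Darcy discharge and the transmissivities add.
Σ(K_i·b_i) = 0.00982×3.96 + 0.203×11.5 = 2.373 m²/day.
Total thickness b = 15.46 m, so K_eq = Σ(K_i·b_i)/b = 0.1535 m/day.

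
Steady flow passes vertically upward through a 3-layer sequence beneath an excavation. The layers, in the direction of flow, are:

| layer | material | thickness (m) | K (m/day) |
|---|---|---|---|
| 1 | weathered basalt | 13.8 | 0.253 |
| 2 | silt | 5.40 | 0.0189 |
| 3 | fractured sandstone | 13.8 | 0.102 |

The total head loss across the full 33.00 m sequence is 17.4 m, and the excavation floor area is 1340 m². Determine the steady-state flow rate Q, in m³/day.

Flow is perpendicular to layering, so the layers act in series and the equivalent K is the thickness-weighted harmonic mean.
Total thickness L = 13.8 + 5.40 + 13.8 = 33.00 m.
Σ(b_i/K_i) = 13.8/0.253 + 5.40/0.0189 + 13.8/0.102 = 475.6 d.
K_eq = L / Σ(b_i/K_i) = 33.00 / 475.6 = 0.06939 m/day.
Q = K_eq · A · (Δh/L) = 0.06939 × 1340 × (17.4/33.00) = 49.03 m³/day.

49.0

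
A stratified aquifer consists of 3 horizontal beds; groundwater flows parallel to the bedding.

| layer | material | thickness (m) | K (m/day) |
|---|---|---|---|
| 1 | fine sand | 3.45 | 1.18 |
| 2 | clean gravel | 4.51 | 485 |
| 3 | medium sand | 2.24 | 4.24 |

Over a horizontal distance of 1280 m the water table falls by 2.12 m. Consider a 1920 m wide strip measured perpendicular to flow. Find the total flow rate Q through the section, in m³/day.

7000

Flow is parallel to layering, so each bed carries its own Darcy discharge and the transmissivities add.
Σ(K_i·b_i) = 1.18×3.45 + 485×4.51 + 4.24×2.24 = 2201 m²/day.
Hydraulic gradient i = Δh / L = 2.12 / 1280 = 0.001656.
Q = Σ(K_i·b_i) · W · i = 2201 × 1920 × 0.001656 = 6999 m³/day.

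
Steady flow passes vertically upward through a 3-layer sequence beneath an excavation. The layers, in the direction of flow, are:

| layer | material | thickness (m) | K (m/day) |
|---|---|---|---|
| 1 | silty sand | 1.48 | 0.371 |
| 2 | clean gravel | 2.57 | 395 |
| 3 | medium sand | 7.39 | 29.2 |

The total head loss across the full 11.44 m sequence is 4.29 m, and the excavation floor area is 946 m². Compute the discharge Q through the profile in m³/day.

955

Flow is perpendicular to layering, so the layers act in series and the equivalent K is the thickness-weighted harmonic mean.
Total thickness L = 1.48 + 2.57 + 7.39 = 11.44 m.
Σ(b_i/K_i) = 1.48/0.371 + 2.57/395 + 7.39/29.2 = 4.249 d.
K_eq = L / Σ(b_i/K_i) = 11.44 / 4.249 = 2.693 m/day.
Q = K_eq · A · (Δh/L) = 2.693 × 946 × (4.29/11.44) = 955.2 m³/day.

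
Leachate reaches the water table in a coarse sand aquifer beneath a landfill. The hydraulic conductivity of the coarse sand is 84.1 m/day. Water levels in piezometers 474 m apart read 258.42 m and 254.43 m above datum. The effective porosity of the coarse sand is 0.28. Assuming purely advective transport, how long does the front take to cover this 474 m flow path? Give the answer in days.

Hydraulic gradient i = (258.42 − 254.43) / 474 = 3.99 / 474 = 0.008418.
Darcy flux q = K · i = 84.10 × 0.008418 = 0.7079 m/day.
Seepage velocity v = q / n_e = 0.7079 / 0.28 = 2.528 m/day.
Travel time t = L / v = 474 / 2.528 = 187.5 days.

187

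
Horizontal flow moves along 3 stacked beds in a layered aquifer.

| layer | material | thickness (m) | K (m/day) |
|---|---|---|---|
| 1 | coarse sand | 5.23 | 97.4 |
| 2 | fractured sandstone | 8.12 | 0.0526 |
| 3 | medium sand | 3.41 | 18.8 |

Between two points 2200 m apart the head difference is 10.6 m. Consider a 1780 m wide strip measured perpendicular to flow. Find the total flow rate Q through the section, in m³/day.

Flow is parallel to layering, so each bed carries its own Darcy discharge and the transmissivities add.
Σ(K_i·b_i) = 97.4×5.23 + 0.0526×8.12 + 18.8×3.41 = 573.9 m²/day.
Hydraulic gradient i = Δh / L = 10.6 / 2200 = 0.004818.
Q = Σ(K_i·b_i) · W · i = 573.9 × 1780 × 0.004818 = 4922 m³/day.

4920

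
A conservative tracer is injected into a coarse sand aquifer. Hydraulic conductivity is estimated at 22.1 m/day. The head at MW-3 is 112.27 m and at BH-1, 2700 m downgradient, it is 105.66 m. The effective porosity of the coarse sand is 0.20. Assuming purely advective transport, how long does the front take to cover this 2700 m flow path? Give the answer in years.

Hydraulic gradient i = (112.27 − 105.66) / 2700 = 6.61 / 2700 = 0.002448.
Darcy flux q = K · i = 22.10 × 0.002448 = 0.05410 m/day.
Seepage velocity v = q / n_e = 0.05410 / 0.20 = 0.2705 m/day.
Travel time t = L / v = 2700 / 0.2705 = 9981 days = 27.33 years.

27.3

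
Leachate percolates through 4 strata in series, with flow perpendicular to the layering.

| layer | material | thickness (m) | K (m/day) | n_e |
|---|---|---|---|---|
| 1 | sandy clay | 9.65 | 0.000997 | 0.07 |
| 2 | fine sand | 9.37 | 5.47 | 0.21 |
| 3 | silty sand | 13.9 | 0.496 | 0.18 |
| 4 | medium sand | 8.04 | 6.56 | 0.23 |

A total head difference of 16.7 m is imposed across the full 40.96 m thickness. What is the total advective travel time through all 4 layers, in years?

With flow normal to the layers, continuity requires the same specific discharge q through every layer.
Σ(b_i/K_i) = 9.65/0.000997 + 9.37/5.47 + 13.9/0.496 + 8.04/6.56 = 9710 d.
q = Δh / Σ(b_i/K_i) = 16.7 / 9710 = 0.001720 m/day.
In each layer the seepage velocity is v_i = q/n_i, so the layer transit time is t_i = b_i·n_i / q:
  layer 1 (sandy clay): t_1 = 9.65 × 0.07 / 0.001720 = 392.8 d
  layer 2 (fine sand): t_2 = 9.37 × 0.21 / 0.001720 = 1144 d
  layer 3 (silty sand): t_3 = 13.9 × 0.18 / 0.001720 = 1455 d
  layer 4 (medium sand): t_4 = 8.04 × 0.23 / 0.001720 = 1075 d
Total t = Σ t_i = 4067 days = 11.13 years.

11.1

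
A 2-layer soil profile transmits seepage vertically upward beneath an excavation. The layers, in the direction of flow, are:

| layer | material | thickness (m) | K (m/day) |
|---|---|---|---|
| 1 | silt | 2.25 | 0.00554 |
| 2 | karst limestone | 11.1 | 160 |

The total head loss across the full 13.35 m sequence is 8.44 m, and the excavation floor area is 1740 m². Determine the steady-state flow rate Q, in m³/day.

36.2

Flow is perpendicular to layering, so the layers act in series and the equivalent K is the thickness-weighted harmonic mean.
Total thickness L = 2.25 + 11.1 = 13.35 m.
Σ(b_i/K_i) = 2.25/0.00554 + 11.1/160 = 406.2 d.
K_eq = L / Σ(b_i/K_i) = 13.35 / 406.2 = 0.03287 m/day.
Q = K_eq · A · (Δh/L) = 0.03287 × 1740 × (8.44/13.35) = 36.15 m³/day.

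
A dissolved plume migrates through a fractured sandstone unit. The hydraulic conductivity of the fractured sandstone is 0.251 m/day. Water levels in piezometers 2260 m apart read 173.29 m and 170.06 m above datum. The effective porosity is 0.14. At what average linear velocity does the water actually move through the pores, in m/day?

0.00256

Hydraulic gradient i = (173.29 − 170.06) / 2260 = 3.23 / 2260 = 0.001429.
Darcy flux q = K · i = 0.2510 × 0.001429 = 0.0003587 m/day.
Seepage velocity v = q / n_e = 0.0003587 / 0.14 = 0.002562 m/day.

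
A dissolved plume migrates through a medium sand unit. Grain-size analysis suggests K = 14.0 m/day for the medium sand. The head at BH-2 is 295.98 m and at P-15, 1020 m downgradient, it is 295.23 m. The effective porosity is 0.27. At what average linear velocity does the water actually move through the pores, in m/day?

0.0381

Hydraulic gradient i = (295.98 − 295.23) / 1020 = 0.75 / 1020 = 0.0007353.
Darcy flux q = K · i = 14.00 × 0.0007353 = 0.01029 m/day.
Seepage velocity v = q / n_e = 0.01029 / 0.27 = 0.03813 m/day.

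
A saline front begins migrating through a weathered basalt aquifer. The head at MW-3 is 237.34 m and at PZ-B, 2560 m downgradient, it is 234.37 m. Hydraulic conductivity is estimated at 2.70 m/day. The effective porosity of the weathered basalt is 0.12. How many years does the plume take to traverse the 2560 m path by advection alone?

Hydraulic gradient i = (237.34 − 234.37) / 2560 = 2.97 / 2560 = 0.001160.
Darcy flux q = K · i = 2.700 × 0.001160 = 0.003132 m/day.
Seepage velocity v = q / n_e = 0.003132 / 0.12 = 0.02610 m/day.
Travel time t = L / v = 2560 / 0.02610 = 98071 days = 268.5 years.

269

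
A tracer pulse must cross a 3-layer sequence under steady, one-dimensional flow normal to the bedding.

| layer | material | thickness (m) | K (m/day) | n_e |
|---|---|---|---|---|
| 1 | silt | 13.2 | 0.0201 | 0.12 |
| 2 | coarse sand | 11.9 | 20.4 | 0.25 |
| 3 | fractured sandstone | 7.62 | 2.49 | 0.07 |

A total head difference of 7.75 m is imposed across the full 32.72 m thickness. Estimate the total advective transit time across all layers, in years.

With flow normal to the layers, continuity requires the same specific discharge q through every layer.
Σ(b_i/K_i) = 13.2/0.0201 + 11.9/20.4 + 7.62/2.49 = 660.4 d.
q = Δh / Σ(b_i/K_i) = 7.75 / 660.4 = 0.01174 m/day.
In each layer the seepage velocity is v_i = q/n_i, so the layer transit time is t_i = b_i·n_i / q:
  layer 1 (silt): t_1 = 13.2 × 0.12 / 0.01174 = 135.0 d
  layer 2 (coarse sand): t_2 = 11.9 × 0.25 / 0.01174 = 253.5 d
  layer 3 (fractured sandstone): t_3 = 7.62 × 0.07 / 0.01174 = 45.45 d
Total t = Σ t_i = 433.9 days = 1.188 years.

1.19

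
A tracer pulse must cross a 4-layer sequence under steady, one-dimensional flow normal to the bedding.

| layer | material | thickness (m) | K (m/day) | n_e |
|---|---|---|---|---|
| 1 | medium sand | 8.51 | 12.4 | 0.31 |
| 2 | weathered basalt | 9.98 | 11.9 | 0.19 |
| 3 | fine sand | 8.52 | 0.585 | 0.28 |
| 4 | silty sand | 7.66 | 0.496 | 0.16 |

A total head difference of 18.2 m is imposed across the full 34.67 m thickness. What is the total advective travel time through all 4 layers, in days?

14.1

With flow normal to the layers, continuity requires the same specific discharge q through every layer.
Σ(b_i/K_i) = 8.51/12.4 + 9.98/11.9 + 8.52/0.585 + 7.66/0.496 = 31.53 d.
q = Δh / Σ(b_i/K_i) = 18.2 / 31.53 = 0.5772 m/day.
In each layer the seepage velocity is v_i = q/n_i, so the layer transit time is t_i = b_i·n_i / q:
  layer 1 (medium sand): t_1 = 8.51 × 0.31 / 0.5772 = 4.571 d
  layer 2 (weathered basalt): t_2 = 9.98 × 0.19 / 0.5772 = 3.285 d
  layer 3 (fine sand): t_3 = 8.52 × 0.28 / 0.5772 = 4.133 d
  layer 4 (silty sand): t_4 = 7.66 × 0.16 / 0.5772 = 2.123 d
Total t = Σ t_i = 14.11 days.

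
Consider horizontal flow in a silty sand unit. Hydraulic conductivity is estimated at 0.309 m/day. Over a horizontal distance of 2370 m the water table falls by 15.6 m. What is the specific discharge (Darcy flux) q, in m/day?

0.00203

Hydraulic gradient i = Δh / L = 15.6 / 2370 = 0.006582.
Specific discharge q = K · i = 0.3090 × 0.006582 = 0.002034 m/day.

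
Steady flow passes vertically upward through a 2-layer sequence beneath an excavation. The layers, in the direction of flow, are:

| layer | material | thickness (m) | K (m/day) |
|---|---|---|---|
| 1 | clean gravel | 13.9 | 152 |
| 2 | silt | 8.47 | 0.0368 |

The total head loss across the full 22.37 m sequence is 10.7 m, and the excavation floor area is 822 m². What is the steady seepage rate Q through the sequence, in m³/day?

Flow is perpendicular to layering, so the layers act in series and the equivalent K is the thickness-weighted harmonic mean.
Total thickness L = 13.9 + 8.47 = 22.37 m.
Σ(b_i/K_i) = 13.9/152 + 8.47/0.0368 = 230.3 d.
K_eq = L / Σ(b_i/K_i) = 22.37 / 230.3 = 0.09715 m/day.
Q = K_eq · A · (Δh/L) = 0.09715 × 822 × (10.7/22.37) = 38.20 m³/day.

38.2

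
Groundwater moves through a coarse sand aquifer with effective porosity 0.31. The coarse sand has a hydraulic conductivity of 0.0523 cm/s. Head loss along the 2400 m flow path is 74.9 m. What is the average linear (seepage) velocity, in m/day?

Convert K: 0.0523 cm/s × 864 = 45.19 m/day.
Hydraulic gradient i = Δh / L = 74.9 / 2400 = 0.03121.
Darcy flux q = K · i = 45.19 × 0.03121 = 1.410 m/day.
Seepage velocity v = q / n_e = 1.410 / 0.31 = 4.549 m/day.

4.55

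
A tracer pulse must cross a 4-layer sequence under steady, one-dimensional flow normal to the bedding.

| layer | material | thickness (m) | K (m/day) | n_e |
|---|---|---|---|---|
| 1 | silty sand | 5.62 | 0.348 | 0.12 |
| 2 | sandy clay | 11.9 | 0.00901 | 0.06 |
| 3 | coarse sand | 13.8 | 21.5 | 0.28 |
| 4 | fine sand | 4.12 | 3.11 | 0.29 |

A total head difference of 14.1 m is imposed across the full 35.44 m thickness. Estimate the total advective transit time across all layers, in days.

612

With flow normal to the layers, continuity requires the same specific discharge q through every layer.
Σ(b_i/K_i) = 5.62/0.348 + 11.9/0.00901 + 13.8/21.5 + 4.12/3.11 = 1339 d.
q = Δh / Σ(b_i/K_i) = 14.1 / 1339 = 0.01053 m/day.
In each layer the seepage velocity is v_i = q/n_i, so the layer transit time is t_i = b_i·n_i / q:
  layer 1 (silty sand): t_1 = 5.62 × 0.12 / 0.01053 = 64.04 d
  layer 2 (sandy clay): t_2 = 11.9 × 0.06 / 0.01053 = 67.80 d
  layer 3 (coarse sand): t_3 = 13.8 × 0.28 / 0.01053 = 366.9 d
  layer 4 (fine sand): t_4 = 4.12 × 0.29 / 0.01053 = 113.5 d
Total t = Σ t_i = 612.2 days.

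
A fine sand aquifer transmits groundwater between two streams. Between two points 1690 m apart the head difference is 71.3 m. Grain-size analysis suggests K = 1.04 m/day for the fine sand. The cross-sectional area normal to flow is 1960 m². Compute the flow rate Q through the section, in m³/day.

Hydraulic gradient i = Δh / L = 71.3 / 1690 = 0.04219.
Darcy's law: Q = K · A · i = 1.040 × 1960 × 0.04219 = 86.00 m³/day.

86.0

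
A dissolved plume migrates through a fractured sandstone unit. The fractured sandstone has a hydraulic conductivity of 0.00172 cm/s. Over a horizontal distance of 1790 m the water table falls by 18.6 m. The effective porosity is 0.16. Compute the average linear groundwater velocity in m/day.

0.0965

Convert K: 0.00172 cm/s × 864 = 1.486 m/day.
Hydraulic gradient i = Δh / L = 18.6 / 1790 = 0.01039.
Darcy flux q = K · i = 1.486 × 0.01039 = 0.01544 m/day.
Seepage velocity v = q / n_e = 0.01544 / 0.16 = 0.09651 m/day.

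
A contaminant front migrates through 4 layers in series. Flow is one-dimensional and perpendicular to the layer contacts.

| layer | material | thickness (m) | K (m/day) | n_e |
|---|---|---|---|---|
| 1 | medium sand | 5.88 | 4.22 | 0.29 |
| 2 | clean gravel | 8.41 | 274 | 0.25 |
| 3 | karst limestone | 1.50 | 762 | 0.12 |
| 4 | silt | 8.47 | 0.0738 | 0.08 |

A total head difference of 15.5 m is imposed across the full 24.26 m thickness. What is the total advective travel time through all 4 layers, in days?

35.0

With flow normal to the layers, continuity requires the same specific discharge q through every layer.
Σ(b_i/K_i) = 5.88/4.22 + 8.41/274 + 1.50/762 + 8.47/0.0738 = 116.2 d.
q = Δh / Σ(b_i/K_i) = 15.5 / 116.2 = 0.1334 m/day.
In each layer the seepage velocity is v_i = q/n_i, so the layer transit time is t_i = b_i·n_i / q:
  layer 1 (medium sand): t_1 = 5.88 × 0.29 / 0.1334 = 12.78 d
  layer 2 (clean gravel): t_2 = 8.41 × 0.25 / 0.1334 = 15.76 d
  layer 3 (karst limestone): t_3 = 1.50 × 0.12 / 0.1334 = 1.349 d
  layer 4 (silt): t_4 = 8.47 × 0.08 / 0.1334 = 5.080 d
Total t = Σ t_i = 34.97 days.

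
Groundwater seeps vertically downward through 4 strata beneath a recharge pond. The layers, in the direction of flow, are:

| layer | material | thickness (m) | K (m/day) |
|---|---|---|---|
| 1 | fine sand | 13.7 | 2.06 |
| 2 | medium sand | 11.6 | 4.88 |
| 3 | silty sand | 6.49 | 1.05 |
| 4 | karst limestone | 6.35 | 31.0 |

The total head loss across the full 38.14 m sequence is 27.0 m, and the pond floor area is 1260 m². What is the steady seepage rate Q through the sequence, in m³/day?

Flow is perpendicular to layering, so the layers act in series and the equivalent K is the thickness-weighted harmonic mean.
Total thickness L = 13.7 + 11.6 + 6.49 + 6.35 = 38.14 m.
Σ(b_i/K_i) = 13.7/2.06 + 11.6/4.88 + 6.49/1.05 + 6.35/31.0 = 15.41 d.
K_eq = L / Σ(b_i/K_i) = 38.14 / 15.41 = 2.474 m/day.
Q = K_eq · A · (Δh/L) = 2.474 × 1260 × (27.0/38.14) = 2207 m³/day.

2210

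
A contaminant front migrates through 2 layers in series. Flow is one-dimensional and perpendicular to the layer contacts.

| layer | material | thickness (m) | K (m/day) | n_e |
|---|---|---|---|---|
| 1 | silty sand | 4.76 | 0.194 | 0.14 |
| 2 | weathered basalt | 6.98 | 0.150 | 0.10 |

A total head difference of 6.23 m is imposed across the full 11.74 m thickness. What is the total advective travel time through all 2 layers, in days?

With flow normal to the layers, continuity requires the same specific discharge q through every layer.
Σ(b_i/K_i) = 4.76/0.194 + 6.98/0.150 = 71.07 d.
q = Δh / Σ(b_i/K_i) = 6.23 / 71.07 = 0.08766 m/day.
In each layer the seepage velocity is v_i = q/n_i, so the layer transit time is t_i = b_i·n_i / q:
  layer 1 (silty sand): t_1 = 4.76 × 0.14 / 0.08766 = 7.602 d
  layer 2 (weathered basalt): t_2 = 6.98 × 0.10 / 0.08766 = 7.963 d
Total t = Σ t_i = 15.56 days.

15.6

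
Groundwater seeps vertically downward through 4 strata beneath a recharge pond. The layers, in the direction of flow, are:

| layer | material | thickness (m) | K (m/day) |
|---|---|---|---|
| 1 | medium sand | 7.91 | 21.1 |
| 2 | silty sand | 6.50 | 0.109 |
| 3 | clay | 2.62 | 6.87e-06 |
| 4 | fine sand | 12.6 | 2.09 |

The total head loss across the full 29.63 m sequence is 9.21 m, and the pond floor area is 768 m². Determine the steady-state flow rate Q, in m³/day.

Flow is perpendicular to layering, so the layers act in series and the equivalent K is the thickness-weighted harmonic mean.
Total thickness L = 7.91 + 6.50 + 2.62 + 12.6 = 29.63 m.
Σ(b_i/K_i) = 7.91/21.1 + 6.50/0.109 + 2.62/6.87e-06 + 12.6/2.09 = 3.814e+05 d.
K_eq = L / Σ(b_i/K_i) = 29.63 / 3.814e+05 = 7.768e-05 m/day.
Q = K_eq · A · (Δh/L) = 7.768e-05 × 768 × (9.21/29.63) = 0.01854 m³/day.

0.0185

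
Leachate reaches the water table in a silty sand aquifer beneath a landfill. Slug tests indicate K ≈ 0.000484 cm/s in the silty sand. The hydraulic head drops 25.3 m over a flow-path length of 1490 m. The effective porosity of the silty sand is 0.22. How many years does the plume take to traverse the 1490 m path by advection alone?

Convert K: 0.000484 cm/s × 864 = 0.4182 m/day.
Hydraulic gradient i = Δh / L = 25.3 / 1490 = 0.01698.
Darcy flux q = K · i = 0.4182 × 0.01698 = 0.007101 m/day.
Seepage velocity v = q / n_e = 0.007101 / 0.22 = 0.03228 m/day.
Travel time t = L / v = 1490 / 0.03228 = 46165 days = 126.4 years.

126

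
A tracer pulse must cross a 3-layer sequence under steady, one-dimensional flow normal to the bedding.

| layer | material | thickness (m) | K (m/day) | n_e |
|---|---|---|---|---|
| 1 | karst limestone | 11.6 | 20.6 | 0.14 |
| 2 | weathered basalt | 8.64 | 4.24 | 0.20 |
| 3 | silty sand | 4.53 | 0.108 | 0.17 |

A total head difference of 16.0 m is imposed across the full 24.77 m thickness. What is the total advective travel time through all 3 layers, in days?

With flow normal to the layers, continuity requires the same specific discharge q through every layer.
Σ(b_i/K_i) = 11.6/20.6 + 8.64/4.24 + 4.53/0.108 = 44.55 d.
q = Δh / Σ(b_i/K_i) = 16.0 / 44.55 = 0.3592 m/day.
In each layer the seepage velocity is v_i = q/n_i, so the layer transit time is t_i = b_i·n_i / q:
  layer 1 (karst limestone): t_1 = 11.6 × 0.14 / 0.3592 = 4.521 d
  layer 2 (weathered basalt): t_2 = 8.64 × 0.20 / 0.3592 = 4.811 d
  layer 3 (silty sand): t_3 = 4.53 × 0.17 / 0.3592 = 2.144 d
Total t = Σ t_i = 11.48 days.

11.5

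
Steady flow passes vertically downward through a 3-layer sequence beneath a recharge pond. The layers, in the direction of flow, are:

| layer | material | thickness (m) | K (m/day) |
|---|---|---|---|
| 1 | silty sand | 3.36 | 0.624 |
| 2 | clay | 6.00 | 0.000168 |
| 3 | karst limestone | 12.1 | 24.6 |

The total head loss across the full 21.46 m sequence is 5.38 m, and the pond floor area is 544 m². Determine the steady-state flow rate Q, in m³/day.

Flow is perpendicular to layering, so the layers act in series and the equivalent K is the thickness-weighted harmonic mean.
Total thickness L = 3.36 + 6.00 + 12.1 = 21.46 m.
Σ(b_i/K_i) = 3.36/0.624 + 6.00/0.000168 + 12.1/24.6 = 35720 d.
K_eq = L / Σ(b_i/K_i) = 21.46 / 35720 = 0.0006008 m/day.
Q = K_eq · A · (Δh/L) = 0.0006008 × 544 × (5.38/21.46) = 0.08193 m³/day.

0.0819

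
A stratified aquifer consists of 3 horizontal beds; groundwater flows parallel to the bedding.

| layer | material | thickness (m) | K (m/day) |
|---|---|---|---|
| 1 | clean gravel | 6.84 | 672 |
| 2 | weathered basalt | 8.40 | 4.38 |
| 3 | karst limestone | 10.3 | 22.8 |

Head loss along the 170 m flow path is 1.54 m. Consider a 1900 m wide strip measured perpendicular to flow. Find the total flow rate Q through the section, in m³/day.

Flow is parallel to layering, so each bed carries its own Darcy discharge and the transmissivities add.
Σ(K_i·b_i) = 672×6.84 + 4.38×8.40 + 22.8×10.3 = 4868 m²/day.
Hydraulic gradient i = Δh / L = 1.54 / 170 = 0.009059.
Q = Σ(K_i·b_i) · W · i = 4868 × 1900 × 0.009059 = 83789 m³/day.

83800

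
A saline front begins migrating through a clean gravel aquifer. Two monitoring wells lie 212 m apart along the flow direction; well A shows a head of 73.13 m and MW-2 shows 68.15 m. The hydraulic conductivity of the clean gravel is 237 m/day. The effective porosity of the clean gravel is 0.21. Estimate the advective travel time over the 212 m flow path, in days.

8.00

Hydraulic gradient i = (73.13 − 68.15) / 212 = 4.98 / 212 = 0.02349.
Darcy flux q = K · i = 237.0 × 0.02349 = 5.567 m/day.
Seepage velocity v = q / n_e = 5.567 / 0.21 = 26.51 m/day.
Travel time t = L / v = 212 / 26.51 = 7.997 days.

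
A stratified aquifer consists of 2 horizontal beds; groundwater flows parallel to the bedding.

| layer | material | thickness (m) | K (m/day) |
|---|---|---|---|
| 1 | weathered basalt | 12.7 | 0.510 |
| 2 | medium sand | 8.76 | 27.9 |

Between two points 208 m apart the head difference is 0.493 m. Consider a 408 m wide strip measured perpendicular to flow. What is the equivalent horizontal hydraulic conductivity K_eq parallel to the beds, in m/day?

Flow is parallel to layering, so each bed carries its own Darcy discharge and the transmissivities add.
Σ(K_i·b_i) = 0.510×12.7 + 27.9×8.76 = 250.9 m²/day.
Total thickness b = 21.46 m, so K_eq = Σ(K_i·b_i)/b = 11.69 m/day.

11.7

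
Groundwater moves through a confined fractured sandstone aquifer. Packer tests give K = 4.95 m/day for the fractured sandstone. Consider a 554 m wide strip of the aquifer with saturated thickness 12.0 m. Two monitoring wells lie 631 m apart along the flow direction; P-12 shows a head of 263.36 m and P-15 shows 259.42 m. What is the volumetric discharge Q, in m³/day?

205

Cross-sectional area A = 554 × 12.0 = 6648 m².
Hydraulic gradient i = (263.36 − 259.42) / 631 = 3.94 / 631 = 0.006244.
Darcy's law: Q = K · A · i = 4.950 × 6648 × 0.006244 = 205.5 m³/day.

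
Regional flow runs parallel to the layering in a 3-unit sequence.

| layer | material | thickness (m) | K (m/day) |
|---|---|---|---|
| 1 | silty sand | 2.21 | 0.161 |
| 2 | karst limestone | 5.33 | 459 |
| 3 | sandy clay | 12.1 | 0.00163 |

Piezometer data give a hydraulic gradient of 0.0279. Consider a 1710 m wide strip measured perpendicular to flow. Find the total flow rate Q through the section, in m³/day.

Flow is parallel to layering, so each bed carries its own Darcy discharge and the transmissivities add.
Σ(K_i·b_i) = 0.161×2.21 + 459×5.33 + 0.00163×12.1 = 2447 m²/day.
Hydraulic gradient i = 0.0279.
Q = Σ(K_i·b_i) · W · i = 2447 × 1710 × 0.02790 = 1.167e+05 m³/day.

117000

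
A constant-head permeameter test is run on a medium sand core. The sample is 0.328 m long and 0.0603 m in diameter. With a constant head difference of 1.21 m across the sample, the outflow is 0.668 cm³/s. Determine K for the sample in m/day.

5.48

Cross-sectional area A = π·(d/2)² = π × (0.0603/2)² = 0.002856 m².
Convert discharge: 0.668 cm³/s = 6.680e-07 m³/s.
Darcy's law rearranged: K = Q·L / (A·Δh) = 6.680e-07 × 0.328 / (0.002856 × 1.21) = 6.341e-05 m/s = 5.478 m/day.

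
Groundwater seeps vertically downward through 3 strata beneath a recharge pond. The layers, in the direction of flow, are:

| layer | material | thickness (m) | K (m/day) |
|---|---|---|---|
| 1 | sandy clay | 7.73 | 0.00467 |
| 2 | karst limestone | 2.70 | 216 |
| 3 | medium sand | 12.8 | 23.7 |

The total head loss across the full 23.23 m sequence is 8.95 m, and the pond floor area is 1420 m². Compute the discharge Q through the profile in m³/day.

Flow is perpendicular to layering, so the layers act in series and the equivalent K is the thickness-weighted harmonic mean.
Total thickness L = 7.73 + 2.70 + 12.8 = 23.23 m.
Σ(b_i/K_i) = 7.73/0.00467 + 2.70/216 + 12.8/23.7 = 1656 d.
K_eq = L / Σ(b_i/K_i) = 23.23 / 1656 = 0.01403 m/day.
Q = K_eq · A · (Δh/L) = 0.01403 × 1420 × (8.95/23.23) = 7.675 m³/day.

7.68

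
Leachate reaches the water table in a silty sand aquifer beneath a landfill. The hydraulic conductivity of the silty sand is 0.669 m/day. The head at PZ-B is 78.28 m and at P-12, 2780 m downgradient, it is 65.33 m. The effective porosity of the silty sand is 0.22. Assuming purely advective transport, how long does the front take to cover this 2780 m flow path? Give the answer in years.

Hydraulic gradient i = (78.28 − 65.33) / 2780 = 12.95 / 2780 = 0.004658.
Darcy flux q = K · i = 0.6690 × 0.004658 = 0.003116 m/day.
Seepage velocity v = q / n_e = 0.003116 / 0.22 = 0.01417 m/day.
Travel time t = L / v = 2780 / 0.01417 = 1.963e+05 days = 537.3 years.

537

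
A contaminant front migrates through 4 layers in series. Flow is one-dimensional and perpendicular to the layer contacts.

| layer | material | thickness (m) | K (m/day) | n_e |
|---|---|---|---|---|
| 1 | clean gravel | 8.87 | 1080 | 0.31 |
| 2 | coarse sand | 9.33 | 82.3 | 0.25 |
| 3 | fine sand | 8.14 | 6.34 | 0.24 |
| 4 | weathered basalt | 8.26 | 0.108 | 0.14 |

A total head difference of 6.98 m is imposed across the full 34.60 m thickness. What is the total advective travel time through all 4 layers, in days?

91.4

With flow normal to the layers, continuity requires the same specific discharge q through every layer.
Σ(b_i/K_i) = 8.87/1080 + 9.33/82.3 + 8.14/6.34 + 8.26/0.108 = 77.89 d.
q = Δh / Σ(b_i/K_i) = 6.98 / 77.89 = 0.08962 m/day.
In each layer the seepage velocity is v_i = q/n_i, so the layer transit time is t_i = b_i·n_i / q:
  layer 1 (clean gravel): t_1 = 8.87 × 0.31 / 0.08962 = 30.68 d
  layer 2 (coarse sand): t_2 = 9.33 × 0.25 / 0.08962 = 26.03 d
  layer 3 (fine sand): t_3 = 8.14 × 0.24 / 0.08962 = 21.80 d
  layer 4 (weathered basalt): t_4 = 8.26 × 0.14 / 0.08962 = 12.90 d
Total t = Σ t_i = 91.41 days.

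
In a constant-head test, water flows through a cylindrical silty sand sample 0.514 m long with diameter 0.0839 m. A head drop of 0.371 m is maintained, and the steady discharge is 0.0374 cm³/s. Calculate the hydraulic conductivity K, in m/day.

Cross-sectional area A = π·(d/2)² = π × (0.0839/2)² = 0.005529 m².
Convert discharge: 0.0374 cm³/s = 3.740e-08 m³/s.
Darcy's law rearranged: K = Q·L / (A·Δh) = 3.740e-08 × 0.514 / (0.005529 × 0.371) = 9.372e-06 m/s = 0.8098 m/day.

0.810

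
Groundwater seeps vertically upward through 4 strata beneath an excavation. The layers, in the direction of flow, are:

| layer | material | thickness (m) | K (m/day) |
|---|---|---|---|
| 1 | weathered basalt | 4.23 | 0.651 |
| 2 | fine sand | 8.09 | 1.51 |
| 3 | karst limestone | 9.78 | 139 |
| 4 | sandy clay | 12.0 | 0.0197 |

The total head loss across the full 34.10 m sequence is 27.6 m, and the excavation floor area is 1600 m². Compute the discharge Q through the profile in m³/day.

71.1

Flow is perpendicular to layering, so the layers act in series and the equivalent K is the thickness-weighted harmonic mean.
Total thickness L = 4.23 + 8.09 + 9.78 + 12.0 = 34.10 m.
Σ(b_i/K_i) = 4.23/0.651 + 8.09/1.51 + 9.78/139 + 12.0/0.0197 = 621.1 d.
K_eq = L / Σ(b_i/K_i) = 34.10 / 621.1 = 0.05491 m/day.
Q = K_eq · A · (Δh/L) = 0.05491 × 1600 × (27.6/34.10) = 71.10 m³/day.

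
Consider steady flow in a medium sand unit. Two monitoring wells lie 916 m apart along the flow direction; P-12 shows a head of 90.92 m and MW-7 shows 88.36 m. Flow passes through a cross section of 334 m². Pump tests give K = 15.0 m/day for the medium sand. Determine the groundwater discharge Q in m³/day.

Hydraulic gradient i = (90.92 − 88.36) / 916 = 2.56 / 916 = 0.002795.
Darcy's law: Q = K · A · i = 15.00 × 334.0 × 0.002795 = 14.00 m³/day.

14.0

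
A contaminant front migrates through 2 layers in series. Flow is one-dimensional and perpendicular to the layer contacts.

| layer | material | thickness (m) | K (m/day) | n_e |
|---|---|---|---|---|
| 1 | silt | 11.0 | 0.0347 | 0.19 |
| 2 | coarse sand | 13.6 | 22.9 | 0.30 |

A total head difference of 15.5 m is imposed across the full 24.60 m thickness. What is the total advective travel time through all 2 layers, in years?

0.346

With flow normal to the layers, continuity requires the same specific discharge q through every layer.
Σ(b_i/K_i) = 11.0/0.0347 + 13.6/22.9 = 317.6 d.
q = Δh / Σ(b_i/K_i) = 15.5 / 317.6 = 0.04880 m/day.
In each layer the seepage velocity is v_i = q/n_i, so the layer transit time is t_i = b_i·n_i / q:
  layer 1 (silt): t_1 = 11.0 × 0.19 / 0.04880 = 42.82 d
  layer 2 (coarse sand): t_2 = 13.6 × 0.30 / 0.04880 = 83.60 d
Total t = Σ t_i = 126.4 days = 0.3461 years.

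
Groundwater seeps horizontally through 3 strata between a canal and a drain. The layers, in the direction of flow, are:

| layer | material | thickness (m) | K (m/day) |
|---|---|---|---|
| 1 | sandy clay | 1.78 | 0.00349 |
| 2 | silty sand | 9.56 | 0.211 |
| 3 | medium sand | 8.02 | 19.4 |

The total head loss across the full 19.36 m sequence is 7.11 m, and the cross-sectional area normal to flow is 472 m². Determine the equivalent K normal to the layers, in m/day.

Flow is perpendicular to layering, so the layers act in series and the equivalent K is the thickness-weighted harmonic mean.
Total thickness L = 1.78 + 9.56 + 8.02 = 19.36 m.
Σ(b_i/K_i) = 1.78/0.00349 + 9.56/0.211 + 8.02/19.4 = 555.8 d.
K_eq = L / Σ(b_i/K_i) = 19.36 / 555.8 = 0.03484 m/day.

0.0348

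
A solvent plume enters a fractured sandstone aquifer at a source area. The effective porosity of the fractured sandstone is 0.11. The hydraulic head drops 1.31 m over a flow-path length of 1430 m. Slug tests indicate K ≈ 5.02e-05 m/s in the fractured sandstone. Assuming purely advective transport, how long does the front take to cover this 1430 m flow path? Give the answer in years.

Convert K: 5.02e-05 m/s × 86400 = 4.337 m/day.
Hydraulic gradient i = Δh / L = 1.31 / 1430 = 0.0009161.
Darcy flux q = K · i = 4.337 × 0.0009161 = 0.003973 m/day.
Seepage velocity v = q / n_e = 0.003973 / 0.11 = 0.03612 m/day.
Travel time t = L / v = 1430 / 0.03612 = 39589 days = 108.4 years.

108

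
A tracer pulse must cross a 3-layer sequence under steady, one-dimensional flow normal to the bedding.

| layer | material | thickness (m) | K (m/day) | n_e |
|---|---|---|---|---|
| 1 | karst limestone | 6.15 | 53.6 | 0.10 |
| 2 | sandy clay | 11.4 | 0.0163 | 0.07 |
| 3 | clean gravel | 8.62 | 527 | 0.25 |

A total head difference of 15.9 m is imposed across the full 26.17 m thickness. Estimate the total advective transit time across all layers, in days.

With flow normal to the layers, continuity requires the same specific discharge q through every layer.
Σ(b_i/K_i) = 6.15/53.6 + 11.4/0.0163 + 8.62/527 = 699.5 d.
q = Δh / Σ(b_i/K_i) = 15.9 / 699.5 = 0.02273 m/day.
In each layer the seepage velocity is v_i = q/n_i, so the layer transit time is t_i = b_i·n_i / q:
  layer 1 (karst limestone): t_1 = 6.15 × 0.10 / 0.02273 = 27.06 d
  layer 2 (sandy clay): t_2 = 11.4 × 0.07 / 0.02273 = 35.11 d
  layer 3 (clean gravel): t_3 = 8.62 × 0.25 / 0.02273 = 94.81 d
Total t = Σ t_i = 157.0 days.

157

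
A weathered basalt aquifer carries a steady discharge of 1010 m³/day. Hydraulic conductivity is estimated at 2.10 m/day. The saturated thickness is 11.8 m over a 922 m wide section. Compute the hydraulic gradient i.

Cross-sectional area A = 922 × 11.8 = 10880 m².
From Q = K·A·i, i = Q / (K·A) = 1010 / (2.100 × 10880) = 0.04421.

0.0442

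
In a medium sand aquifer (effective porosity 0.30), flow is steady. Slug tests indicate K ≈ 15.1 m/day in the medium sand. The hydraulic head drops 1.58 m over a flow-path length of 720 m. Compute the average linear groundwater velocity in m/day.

0.110

Hydraulic gradient i = Δh / L = 1.58 / 720 = 0.002194.
Darcy flux q = K · i = 15.10 × 0.002194 = 0.03314 m/day.
Seepage velocity v = q / n_e = 0.03314 / 0.30 = 0.1105 m/day.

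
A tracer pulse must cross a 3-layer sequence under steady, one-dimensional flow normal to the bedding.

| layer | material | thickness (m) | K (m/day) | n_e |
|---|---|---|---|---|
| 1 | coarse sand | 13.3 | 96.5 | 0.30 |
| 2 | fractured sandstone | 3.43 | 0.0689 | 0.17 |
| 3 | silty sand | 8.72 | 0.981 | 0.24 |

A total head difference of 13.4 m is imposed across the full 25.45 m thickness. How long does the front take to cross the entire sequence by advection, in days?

29.3

With flow normal to the layers, continuity requires the same specific discharge q through every layer.
Σ(b_i/K_i) = 13.3/96.5 + 3.43/0.0689 + 8.72/0.981 = 58.81 d.
q = Δh / Σ(b_i/K_i) = 13.4 / 58.81 = 0.2279 m/day.
In each layer the seepage velocity is v_i = q/n_i, so the layer transit time is t_i = b_i·n_i / q:
  layer 1 (coarse sand): t_1 = 13.3 × 0.30 / 0.2279 = 17.51 d
  layer 2 (fractured sandstone): t_2 = 3.43 × 0.17 / 0.2279 = 2.559 d
  layer 3 (silty sand): t_3 = 8.72 × 0.24 / 0.2279 = 9.185 d
Total t = Σ t_i = 29.25 days.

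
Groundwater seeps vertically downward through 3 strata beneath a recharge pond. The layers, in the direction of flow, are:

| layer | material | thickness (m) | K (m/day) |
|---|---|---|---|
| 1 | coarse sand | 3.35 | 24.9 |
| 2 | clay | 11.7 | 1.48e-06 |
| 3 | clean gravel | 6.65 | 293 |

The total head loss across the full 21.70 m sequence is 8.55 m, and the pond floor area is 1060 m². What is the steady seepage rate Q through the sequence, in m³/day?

Flow is perpendicular to layering, so the layers act in series and the equivalent K is the thickness-weighted harmonic mean.
Total thickness L = 3.35 + 11.7 + 6.65 = 21.70 m.
Σ(b_i/K_i) = 3.35/24.9 + 11.7/1.48e-06 + 6.65/293 = 7.905e+06 d.
K_eq = L / Σ(b_i/K_i) = 21.70 / 7.905e+06 = 2.745e-06 m/day.
Q = K_eq · A · (Δh/L) = 2.745e-06 × 1060 × (8.55/21.70) = 0.001146 m³/day.

0.00115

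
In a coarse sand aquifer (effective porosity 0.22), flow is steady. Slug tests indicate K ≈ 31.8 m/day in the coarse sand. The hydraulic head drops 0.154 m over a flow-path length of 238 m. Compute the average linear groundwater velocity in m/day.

0.0935

Hydraulic gradient i = Δh / L = 0.154 / 238 = 0.0006471.
Darcy flux q = K · i = 31.80 × 0.0006471 = 0.02058 m/day.
Seepage velocity v = q / n_e = 0.02058 / 0.22 = 0.09353 m/day.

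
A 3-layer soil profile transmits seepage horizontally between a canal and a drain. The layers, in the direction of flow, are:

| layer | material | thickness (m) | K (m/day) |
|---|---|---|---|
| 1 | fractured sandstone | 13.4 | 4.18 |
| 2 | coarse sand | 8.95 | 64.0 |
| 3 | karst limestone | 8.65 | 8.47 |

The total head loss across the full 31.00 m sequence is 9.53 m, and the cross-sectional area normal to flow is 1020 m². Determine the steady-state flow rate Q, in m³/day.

Flow is perpendicular to layering, so the layers act in series and the equivalent K is the thickness-weighted harmonic mean.
Total thickness L = 13.4 + 8.95 + 8.65 = 31.00 m.
Σ(b_i/K_i) = 13.4/4.18 + 8.95/64.0 + 8.65/8.47 = 4.367 d.
K_eq = L / Σ(b_i/K_i) = 31.00 / 4.367 = 7.099 m/day.
Q = K_eq · A · (Δh/L) = 7.099 × 1020 × (9.53/31.00) = 2226 m³/day.

2230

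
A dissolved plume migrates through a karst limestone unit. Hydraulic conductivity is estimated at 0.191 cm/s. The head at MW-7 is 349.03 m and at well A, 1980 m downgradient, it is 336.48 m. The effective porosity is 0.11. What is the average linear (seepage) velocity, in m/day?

Convert K: 0.191 cm/s × 864 = 165.0 m/day.
Hydraulic gradient i = (349.03 − 336.48) / 1980 = 12.55 / 1980 = 0.006338.
Darcy flux q = K · i = 165.0 × 0.006338 = 1.046 m/day.
Seepage velocity v = q / n_e = 1.046 / 0.11 = 9.509 m/day.

9.51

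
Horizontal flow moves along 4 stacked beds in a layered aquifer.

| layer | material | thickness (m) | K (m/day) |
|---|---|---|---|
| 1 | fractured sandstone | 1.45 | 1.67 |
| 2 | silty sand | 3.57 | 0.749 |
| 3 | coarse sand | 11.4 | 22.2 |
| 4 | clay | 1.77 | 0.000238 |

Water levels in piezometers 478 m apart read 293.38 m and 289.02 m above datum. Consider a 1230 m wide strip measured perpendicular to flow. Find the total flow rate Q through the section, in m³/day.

Flow is parallel to layering, so each bed carries its own Darcy discharge and the transmissivities add.
Σ(K_i·b_i) = 1.67×1.45 + 0.749×3.57 + 22.2×11.4 + 0.000238×1.77 = 258.2 m²/day.
Hydraulic gradient i = (293.38 − 289.02) / 478 = 4.36 / 478 = 0.009121.
Q = Σ(K_i·b_i) · W · i = 258.2 × 1230 × 0.009121 = 2897 m³/day.

2900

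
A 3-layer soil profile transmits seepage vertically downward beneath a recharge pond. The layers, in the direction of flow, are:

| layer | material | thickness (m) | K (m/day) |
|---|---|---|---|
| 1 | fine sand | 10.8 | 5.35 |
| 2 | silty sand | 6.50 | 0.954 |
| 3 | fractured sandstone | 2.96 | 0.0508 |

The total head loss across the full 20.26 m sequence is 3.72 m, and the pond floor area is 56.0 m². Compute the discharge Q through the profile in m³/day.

3.10

Flow is perpendicular to layering, so the layers act in series and the equivalent K is the thickness-weighted harmonic mean.
Total thickness L = 10.8 + 6.50 + 2.96 = 20.26 m.
Σ(b_i/K_i) = 10.8/5.35 + 6.50/0.954 + 2.96/0.0508 = 67.10 d.
K_eq = L / Σ(b_i/K_i) = 20.26 / 67.10 = 0.3019 m/day.
Q = K_eq · A · (Δh/L) = 0.3019 × 56.0 × (3.72/20.26) = 3.105 m³/day.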